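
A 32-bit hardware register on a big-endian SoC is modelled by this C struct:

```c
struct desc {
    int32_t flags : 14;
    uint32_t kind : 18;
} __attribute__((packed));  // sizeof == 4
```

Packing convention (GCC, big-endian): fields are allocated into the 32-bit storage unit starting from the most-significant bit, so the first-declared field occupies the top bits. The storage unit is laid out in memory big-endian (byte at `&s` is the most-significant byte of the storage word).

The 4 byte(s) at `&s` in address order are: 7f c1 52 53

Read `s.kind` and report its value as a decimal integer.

86611

[0]=0x7f [1]=0xc1 [2]=0x52 [3]=0x53 (big-endian) → word 0x7fc15253
flags:14 @ bit 18 → (0x7fc15253>>18)&0x3fff = 0x1ff0
kind:18 @ bit 0 → (0x7fc15253>>0)&0x3ffff = 0x15253  ←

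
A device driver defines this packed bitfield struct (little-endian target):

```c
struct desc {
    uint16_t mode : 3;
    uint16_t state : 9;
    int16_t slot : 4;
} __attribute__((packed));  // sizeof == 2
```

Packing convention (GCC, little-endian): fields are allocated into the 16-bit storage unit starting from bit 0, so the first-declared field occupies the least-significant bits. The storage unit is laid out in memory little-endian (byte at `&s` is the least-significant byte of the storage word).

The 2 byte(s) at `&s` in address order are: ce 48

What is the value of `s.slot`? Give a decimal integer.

4

[0]=0xce [1]=0x48 (little-endian) → word 0x48ce
mode:3 @ bit 0 → (0x48ce>>0)&0x7 = 0x6
state:9 @ bit 3 → (0x48ce>>3)&0x1ff = 0x119
slot:4 @ bit 12 → (0x48ce>>12)&0xf = 0x4  ←
slot signed 4b, MSB=0: value = 4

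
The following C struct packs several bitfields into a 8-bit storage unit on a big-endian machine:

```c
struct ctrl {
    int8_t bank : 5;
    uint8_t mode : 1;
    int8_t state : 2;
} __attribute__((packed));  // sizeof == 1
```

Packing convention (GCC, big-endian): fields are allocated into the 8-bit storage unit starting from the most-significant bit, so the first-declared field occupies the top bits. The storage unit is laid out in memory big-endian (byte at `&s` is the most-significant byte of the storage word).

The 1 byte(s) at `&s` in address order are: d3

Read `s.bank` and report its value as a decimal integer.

-6

[0]=0xd3 (big-endian) → word 0xd3
bank:5 @ bit 3 → (0xd3>>3)&0x1f = 0x1a  ←
mode:1 @ bit 2 → (0xd3>>2)&0x1 = 0x0
state:2 @ bit 0 → (0xd3>>0)&0x3 = 0x3
bank signed 5b, MSB=1: 26 - 32 = -6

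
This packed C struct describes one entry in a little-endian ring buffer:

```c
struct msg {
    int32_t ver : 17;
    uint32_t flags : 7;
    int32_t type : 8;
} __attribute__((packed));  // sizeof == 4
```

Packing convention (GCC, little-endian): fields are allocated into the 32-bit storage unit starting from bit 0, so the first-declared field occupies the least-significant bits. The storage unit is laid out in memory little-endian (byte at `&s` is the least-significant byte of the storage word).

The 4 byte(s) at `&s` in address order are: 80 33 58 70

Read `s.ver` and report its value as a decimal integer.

[0]=0x80 [1]=0x33 [2]=0x58 [3]=0x70 (little-endian) → word 0x70583380
ver [0+:17] = (word>>0) & 0x1ffff = 13184  ←
flags [17+:7] = (word>>17) & 0x7f = 44
type [24+:8] = (word>>24) & 0xff = 112
ver signed 17b, MSB=0: value = 13184

13184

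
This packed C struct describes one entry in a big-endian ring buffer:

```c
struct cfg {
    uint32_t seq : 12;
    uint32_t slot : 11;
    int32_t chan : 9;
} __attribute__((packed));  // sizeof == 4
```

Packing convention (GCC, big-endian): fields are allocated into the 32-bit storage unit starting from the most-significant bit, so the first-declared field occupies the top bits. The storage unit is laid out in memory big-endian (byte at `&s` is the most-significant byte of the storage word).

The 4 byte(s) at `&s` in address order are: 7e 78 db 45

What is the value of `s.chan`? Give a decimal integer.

-187

[0]=0x7e [1]=0x78 [2]=0xdb [3]=0x45 (big-endian) → word 0x7e78db45
seq:12 @ bit 20 → (0x7e78db45>>20)&0xfff = 0x7e7
slot:11 @ bit 9 → (0x7e78db45>>9)&0x7ff = 0x46d
chan:9 @ bit 0 → (0x7e78db45>>0)&0x1ff = 0x145  ←
chan signed 9b, MSB=1: 325 - 512 = -187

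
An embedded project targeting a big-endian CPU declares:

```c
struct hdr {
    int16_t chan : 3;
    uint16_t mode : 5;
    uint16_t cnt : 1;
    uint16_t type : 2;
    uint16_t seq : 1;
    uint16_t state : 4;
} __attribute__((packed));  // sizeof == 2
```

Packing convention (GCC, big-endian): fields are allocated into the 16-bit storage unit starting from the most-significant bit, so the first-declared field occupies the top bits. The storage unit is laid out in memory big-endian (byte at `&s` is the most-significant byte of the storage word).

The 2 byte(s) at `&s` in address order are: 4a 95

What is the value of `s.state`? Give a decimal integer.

5

[0]=0x4a [1]=0x95 (big-endian) → word 0x4a95
chan:3 @ bit 13 → (0x4a95>>13)&0x7 = 0x2
mode:5 @ bit 8 → (0x4a95>>8)&0x1f = 0xa
cnt:1 @ bit 7 → (0x4a95>>7)&0x1 = 0x1
type:2 @ bit 5 → (0x4a95>>5)&0x3 = 0x0
seq:1 @ bit 4 → (0x4a95>>4)&0x1 = 0x1
state:4 @ bit 0 → (0x4a95>>0)&0xf = 0x5  ←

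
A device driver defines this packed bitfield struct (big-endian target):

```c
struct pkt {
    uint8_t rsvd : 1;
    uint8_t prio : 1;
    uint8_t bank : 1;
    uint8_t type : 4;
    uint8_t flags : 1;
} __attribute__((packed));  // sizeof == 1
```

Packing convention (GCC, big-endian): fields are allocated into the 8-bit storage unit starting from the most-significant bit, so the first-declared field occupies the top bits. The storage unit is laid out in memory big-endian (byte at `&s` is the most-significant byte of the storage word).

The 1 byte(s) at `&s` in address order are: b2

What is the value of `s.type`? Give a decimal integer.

[0]=0xb2 (big-endian) → word 0xb2
rsvd [7+:1] = (word>>7) & 0x1 = 1
prio [6+:1] = (word>>6) & 0x1 = 0
bank [5+:1] = (word>>5) & 0x1 = 1
type [1+:4] = (word>>1) & 0xf = 9  ←
flags [0+:1] = (word>>0) & 0x1 = 0

9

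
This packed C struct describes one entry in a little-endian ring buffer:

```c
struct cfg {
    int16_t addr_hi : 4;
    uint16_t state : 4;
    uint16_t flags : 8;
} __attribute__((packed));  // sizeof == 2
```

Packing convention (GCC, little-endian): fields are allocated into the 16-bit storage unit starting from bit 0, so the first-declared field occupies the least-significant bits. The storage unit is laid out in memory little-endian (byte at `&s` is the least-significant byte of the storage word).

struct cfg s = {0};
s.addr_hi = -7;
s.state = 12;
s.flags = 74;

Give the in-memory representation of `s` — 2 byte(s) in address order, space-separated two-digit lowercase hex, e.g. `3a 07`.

[0+:4] addr_hi=-7 & 0xf = 0x9; word=0x0009
[4+:4] state=12 & 0xf = 0xc; word=0x00c9
[8+:8] flags=74 & 0xff = 0x4a; word=0x4ac9
word = 0x4ac9 → little-endian bytes:
  [0]=0xc9  [1]=0x4a

c9 4a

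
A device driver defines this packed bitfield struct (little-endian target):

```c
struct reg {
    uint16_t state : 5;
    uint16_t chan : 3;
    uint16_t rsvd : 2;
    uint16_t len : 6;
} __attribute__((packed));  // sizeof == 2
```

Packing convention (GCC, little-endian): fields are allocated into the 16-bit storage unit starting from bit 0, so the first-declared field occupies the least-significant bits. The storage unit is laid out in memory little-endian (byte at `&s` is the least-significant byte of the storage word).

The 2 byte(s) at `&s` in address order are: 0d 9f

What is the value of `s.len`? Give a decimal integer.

[0]=0x0d [1]=0x9f (little-endian) → word 0x9f0d
state [0+:5] = (word>>0) & 0x1f = 13
chan [5+:3] = (word>>5) & 0x7 = 0
rsvd [8+:2] = (word>>8) & 0x3 = 3
len [10+:6] = (word>>10) & 0x3f = 39  ←

39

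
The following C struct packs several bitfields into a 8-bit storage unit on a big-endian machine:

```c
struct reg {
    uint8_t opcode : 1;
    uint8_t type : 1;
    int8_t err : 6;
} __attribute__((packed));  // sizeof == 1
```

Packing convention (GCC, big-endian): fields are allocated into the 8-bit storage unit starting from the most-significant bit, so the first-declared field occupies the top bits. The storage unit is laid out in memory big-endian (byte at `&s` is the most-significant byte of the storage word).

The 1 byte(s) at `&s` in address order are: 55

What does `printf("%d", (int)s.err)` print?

[0]=0x55 (big-endian) → word 0x55
opcode [7+:1] = (word>>7) & 0x1 = 0
type [6+:1] = (word>>6) & 0x1 = 1
err [0+:6] = (word>>0) & 0x3f = 21  ←
err signed 6b, MSB=0: value = 21

21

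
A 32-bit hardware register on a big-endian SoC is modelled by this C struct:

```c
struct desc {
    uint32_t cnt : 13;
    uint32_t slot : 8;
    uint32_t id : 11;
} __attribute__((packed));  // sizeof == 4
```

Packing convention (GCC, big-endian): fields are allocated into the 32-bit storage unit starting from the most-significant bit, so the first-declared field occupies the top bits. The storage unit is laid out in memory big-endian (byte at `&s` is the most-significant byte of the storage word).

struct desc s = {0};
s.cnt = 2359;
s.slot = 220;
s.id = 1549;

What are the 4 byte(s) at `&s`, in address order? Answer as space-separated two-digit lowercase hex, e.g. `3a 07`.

49 be e6 0d

[19+:13] cnt=2359 & 0x1fff = 0x937; word=0x49b80000
[11+:8] slot=220 & 0xff = 0xdc; word=0x49bee000
[0+:11] id=1549 & 0x7ff = 0x60d; word=0x49bee60d
word = 0x49bee60d → big-endian bytes:
  [0]=0x49  [1]=0xbe  [2]=0xe6  [3]=0x0d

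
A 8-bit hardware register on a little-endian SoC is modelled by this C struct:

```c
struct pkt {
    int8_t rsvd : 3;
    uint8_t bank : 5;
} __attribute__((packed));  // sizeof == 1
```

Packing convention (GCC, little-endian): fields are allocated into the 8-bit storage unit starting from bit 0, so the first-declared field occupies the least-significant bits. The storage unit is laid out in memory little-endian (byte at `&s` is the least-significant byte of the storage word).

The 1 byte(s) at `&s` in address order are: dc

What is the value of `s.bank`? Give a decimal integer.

[0]=0xdc (little-endian) → word 0xdc
rsvd [0+:3] = (word>>0) & 0x7 = 4
bank [3+:5] = (word>>3) & 0x1f = 27  ←

27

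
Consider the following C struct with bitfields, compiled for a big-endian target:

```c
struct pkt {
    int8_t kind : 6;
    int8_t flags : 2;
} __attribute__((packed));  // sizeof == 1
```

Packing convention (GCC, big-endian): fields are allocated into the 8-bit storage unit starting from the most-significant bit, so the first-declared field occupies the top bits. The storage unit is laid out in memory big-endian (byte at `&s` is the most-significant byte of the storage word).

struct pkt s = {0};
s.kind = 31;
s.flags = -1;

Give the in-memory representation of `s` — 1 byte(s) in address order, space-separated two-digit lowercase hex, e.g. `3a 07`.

kind:6 = 31 → 0x1f << 2 → word 0x7c
flags:2 = -1 → 0x3 << 0 → word 0x7f
word = 0x7f → big-endian bytes:
  [0]=0x7f

7f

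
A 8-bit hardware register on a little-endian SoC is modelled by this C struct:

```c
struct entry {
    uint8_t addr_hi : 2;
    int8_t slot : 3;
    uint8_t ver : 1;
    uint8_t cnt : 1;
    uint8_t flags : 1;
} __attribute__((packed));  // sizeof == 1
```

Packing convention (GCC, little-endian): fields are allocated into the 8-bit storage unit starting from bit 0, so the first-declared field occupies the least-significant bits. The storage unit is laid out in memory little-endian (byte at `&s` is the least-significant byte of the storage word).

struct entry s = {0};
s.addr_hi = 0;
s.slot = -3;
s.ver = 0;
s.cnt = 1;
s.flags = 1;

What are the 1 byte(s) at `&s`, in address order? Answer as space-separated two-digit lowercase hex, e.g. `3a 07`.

addr_hi (2b) val=0 bits=0x0 at bit 0: 0x00
slot (3b) val=-3 bits=0x5 at bit 2: 0x14
ver (1b) val=0 bits=0x0 at bit 5: 0x14
cnt (1b) val=1 bits=0x1 at bit 6: 0x54
flags (1b) val=1 bits=0x1 at bit 7: 0xd4
word = 0xd4 → little-endian bytes:
  [0]=0xd4

d4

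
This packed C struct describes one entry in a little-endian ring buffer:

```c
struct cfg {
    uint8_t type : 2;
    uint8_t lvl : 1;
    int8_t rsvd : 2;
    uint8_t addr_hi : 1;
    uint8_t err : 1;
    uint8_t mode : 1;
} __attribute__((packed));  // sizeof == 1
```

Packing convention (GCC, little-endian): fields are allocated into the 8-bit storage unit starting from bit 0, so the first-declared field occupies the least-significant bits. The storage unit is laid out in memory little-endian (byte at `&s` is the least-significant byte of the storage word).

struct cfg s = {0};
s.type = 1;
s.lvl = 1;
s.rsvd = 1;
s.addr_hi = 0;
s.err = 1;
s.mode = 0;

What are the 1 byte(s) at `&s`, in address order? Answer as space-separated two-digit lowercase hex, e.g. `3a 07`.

4d

[0+:2] type=1 & 0x3 = 0x1; word=0x01
[2+:1] lvl=1 & 0x1 = 0x1; word=0x05
[3+:2] rsvd=1 & 0x3 = 0x1; word=0x0d
[5+:1] addr_hi=0 & 0x1 = 0x0; word=0x0d
[6+:1] err=1 & 0x1 = 0x1; word=0x4d
[7+:1] mode=0 & 0x1 = 0x0; word=0x4d
word = 0x4d → little-endian bytes:
  [0]=0x4d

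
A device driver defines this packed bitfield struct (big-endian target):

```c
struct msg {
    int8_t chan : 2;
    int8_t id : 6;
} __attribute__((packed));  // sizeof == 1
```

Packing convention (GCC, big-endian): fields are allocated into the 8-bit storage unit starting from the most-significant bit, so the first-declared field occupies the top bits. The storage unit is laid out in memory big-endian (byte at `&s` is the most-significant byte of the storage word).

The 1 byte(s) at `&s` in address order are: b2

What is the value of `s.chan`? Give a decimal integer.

-2

[0]=0xb2 (big-endian) → word 0xb2
chan:2 @ bit 6 → (0xb2>>6)&0x3 = 0x2  ←
id:6 @ bit 0 → (0xb2>>0)&0x3f = 0x32
chan signed 2b, MSB=1: 2 - 4 = -2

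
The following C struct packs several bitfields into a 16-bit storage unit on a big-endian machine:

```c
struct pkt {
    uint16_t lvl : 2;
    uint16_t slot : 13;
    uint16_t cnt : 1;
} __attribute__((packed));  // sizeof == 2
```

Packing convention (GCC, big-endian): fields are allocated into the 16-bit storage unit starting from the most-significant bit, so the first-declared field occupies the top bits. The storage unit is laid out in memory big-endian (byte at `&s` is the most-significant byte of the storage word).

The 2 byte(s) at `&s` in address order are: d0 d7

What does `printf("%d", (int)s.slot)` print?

[0]=0xd0 [1]=0xd7 (big-endian) → word 0xd0d7
lvl [14+:2] = (word>>14) & 0x3 = 3
slot [1+:13] = (word>>1) & 0x1fff = 2155  ←
cnt [0+:1] = (word>>0) & 0x1 = 1

2155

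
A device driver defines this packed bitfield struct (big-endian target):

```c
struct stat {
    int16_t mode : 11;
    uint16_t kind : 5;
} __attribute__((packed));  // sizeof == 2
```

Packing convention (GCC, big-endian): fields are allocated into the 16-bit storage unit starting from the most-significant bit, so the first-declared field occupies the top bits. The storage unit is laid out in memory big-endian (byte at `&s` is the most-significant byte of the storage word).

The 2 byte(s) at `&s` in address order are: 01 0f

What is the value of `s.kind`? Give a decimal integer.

[0]=0x01 [1]=0x0f (big-endian) → word 0x010f
mode [5+:11] = (word>>5) & 0x7ff = 8
kind [0+:5] = (word>>0) & 0x1f = 15  ←

15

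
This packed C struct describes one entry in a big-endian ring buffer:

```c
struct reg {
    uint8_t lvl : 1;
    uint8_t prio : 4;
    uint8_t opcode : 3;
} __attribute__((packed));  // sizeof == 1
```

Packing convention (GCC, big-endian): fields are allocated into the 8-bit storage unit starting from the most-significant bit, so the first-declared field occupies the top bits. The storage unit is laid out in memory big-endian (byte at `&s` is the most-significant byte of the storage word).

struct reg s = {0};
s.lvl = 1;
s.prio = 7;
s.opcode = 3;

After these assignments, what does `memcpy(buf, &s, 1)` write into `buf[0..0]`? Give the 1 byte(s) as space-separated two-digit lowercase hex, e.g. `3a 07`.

[7+:1] lvl=1 & 0x1 = 0x1; word=0x80
[3+:4] prio=7 & 0xf = 0x7; word=0xb8
[0+:3] opcode=3 & 0x7 = 0x3; word=0xbb
word = 0xbb → big-endian bytes:
  [0]=0xbb

bb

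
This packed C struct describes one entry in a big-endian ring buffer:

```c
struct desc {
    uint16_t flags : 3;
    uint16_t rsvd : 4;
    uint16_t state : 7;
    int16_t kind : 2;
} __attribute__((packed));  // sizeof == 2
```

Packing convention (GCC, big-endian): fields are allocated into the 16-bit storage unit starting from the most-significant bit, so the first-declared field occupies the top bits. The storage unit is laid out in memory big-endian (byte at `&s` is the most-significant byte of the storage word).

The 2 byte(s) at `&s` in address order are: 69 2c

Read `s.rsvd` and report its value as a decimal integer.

4

[0]=0x69 [1]=0x2c (big-endian) → word 0x692c
flags:3 @ bit 13 → (0x692c>>13)&0x7 = 0x3
rsvd:4 @ bit 9 → (0x692c>>9)&0xf = 0x4  ←
state:7 @ bit 2 → (0x692c>>2)&0x7f = 0x4b
kind:2 @ bit 0 → (0x692c>>0)&0x3 = 0x0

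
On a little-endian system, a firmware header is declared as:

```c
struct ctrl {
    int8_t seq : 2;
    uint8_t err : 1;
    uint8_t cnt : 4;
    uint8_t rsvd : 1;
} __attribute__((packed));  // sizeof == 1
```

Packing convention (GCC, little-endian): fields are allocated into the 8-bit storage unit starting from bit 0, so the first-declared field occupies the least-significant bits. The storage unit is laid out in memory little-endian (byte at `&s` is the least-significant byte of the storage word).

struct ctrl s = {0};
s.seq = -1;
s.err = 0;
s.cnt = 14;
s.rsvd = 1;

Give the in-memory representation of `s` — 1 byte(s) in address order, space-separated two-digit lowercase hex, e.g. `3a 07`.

f3

seq:2 = -1 → 0x3 << 0 → word 0x03
err:1 = 0 → 0x0 << 2 → word 0x03
cnt:4 = 14 → 0xe << 3 → word 0x73
rsvd:1 = 1 → 0x1 << 7 → word 0xf3
word = 0xf3 → little-endian bytes:
  [0]=0xf3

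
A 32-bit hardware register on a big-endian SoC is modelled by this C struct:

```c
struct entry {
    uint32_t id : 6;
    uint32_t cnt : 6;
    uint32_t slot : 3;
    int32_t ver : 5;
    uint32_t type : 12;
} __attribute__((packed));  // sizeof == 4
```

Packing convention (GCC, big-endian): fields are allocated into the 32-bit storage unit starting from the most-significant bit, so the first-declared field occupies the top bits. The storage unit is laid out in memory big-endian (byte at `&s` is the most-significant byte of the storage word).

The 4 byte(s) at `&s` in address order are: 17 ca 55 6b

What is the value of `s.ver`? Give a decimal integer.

5

[0]=0x17 [1]=0xca [2]=0x55 [3]=0x6b (big-endian) → word 0x17ca556b
id:6 @ bit 26 → (0x17ca556b>>26)&0x3f = 0x5
cnt:6 @ bit 20 → (0x17ca556b>>20)&0x3f = 0x3c
slot:3 @ bit 17 → (0x17ca556b>>17)&0x7 = 0x5
ver:5 @ bit 12 → (0x17ca556b>>12)&0x1f = 0x5  ←
type:12 @ bit 0 → (0x17ca556b>>0)&0xfff = 0x56b
ver signed 5b, MSB=0: value = 5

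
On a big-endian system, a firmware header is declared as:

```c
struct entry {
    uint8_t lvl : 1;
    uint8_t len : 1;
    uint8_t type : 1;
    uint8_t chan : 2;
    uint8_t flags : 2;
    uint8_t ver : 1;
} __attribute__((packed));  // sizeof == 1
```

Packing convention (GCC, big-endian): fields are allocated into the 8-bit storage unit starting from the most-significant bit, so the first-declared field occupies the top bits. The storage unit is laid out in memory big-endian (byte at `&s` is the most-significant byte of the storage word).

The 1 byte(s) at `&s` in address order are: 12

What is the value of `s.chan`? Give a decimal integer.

2

[0]=0x12 (big-endian) → word 0x12
lvl:1 @ bit 7 → (0x12>>7)&0x1 = 0x0
len:1 @ bit 6 → (0x12>>6)&0x1 = 0x0
type:1 @ bit 5 → (0x12>>5)&0x1 = 0x0
chan:2 @ bit 3 → (0x12>>3)&0x3 = 0x2  ←
flags:2 @ bit 1 → (0x12>>1)&0x3 = 0x1
ver:1 @ bit 0 → (0x12>>0)&0x1 = 0x0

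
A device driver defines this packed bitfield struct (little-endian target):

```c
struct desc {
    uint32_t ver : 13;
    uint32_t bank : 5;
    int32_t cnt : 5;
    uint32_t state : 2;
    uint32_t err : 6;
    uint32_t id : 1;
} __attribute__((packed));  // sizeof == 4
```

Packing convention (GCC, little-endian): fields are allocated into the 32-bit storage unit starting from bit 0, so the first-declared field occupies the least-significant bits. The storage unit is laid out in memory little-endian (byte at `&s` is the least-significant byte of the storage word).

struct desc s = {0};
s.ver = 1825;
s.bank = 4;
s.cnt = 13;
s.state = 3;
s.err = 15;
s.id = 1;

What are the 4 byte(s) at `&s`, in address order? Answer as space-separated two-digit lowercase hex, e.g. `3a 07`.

21 87 b4 9f

[0+:13] ver=1825 & 0x1fff = 0x721; word=0x00000721
[13+:5] bank=4 & 0x1f = 0x4; word=0x00008721
[18+:5] cnt=13 & 0x1f = 0xd; word=0x00348721
[23+:2] state=3 & 0x3 = 0x3; word=0x01b48721
[25+:6] err=15 & 0x3f = 0xf; word=0x1fb48721
[31+:1] id=1 & 0x1 = 0x1; word=0x9fb48721
word = 0x9fb48721 → little-endian bytes:
  [0]=0x21  [1]=0x87  [2]=0xb4  [3]=0x9f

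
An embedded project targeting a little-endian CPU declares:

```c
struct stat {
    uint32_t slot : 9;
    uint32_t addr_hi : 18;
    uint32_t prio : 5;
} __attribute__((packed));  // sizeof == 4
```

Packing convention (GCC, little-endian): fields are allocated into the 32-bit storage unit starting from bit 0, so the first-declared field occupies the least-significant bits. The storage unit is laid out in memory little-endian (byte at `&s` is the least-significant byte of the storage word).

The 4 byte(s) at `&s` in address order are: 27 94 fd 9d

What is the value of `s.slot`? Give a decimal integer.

[0]=0x27 [1]=0x94 [2]=0xfd [3]=0x9d (little-endian) → word 0x9dfd9427
slot [0+:9] = (word>>0) & 0x1ff = 39  ←
addr_hi [9+:18] = (word>>9) & 0x3ffff = 196298
prio [27+:5] = (word>>27) & 0x1f = 19

39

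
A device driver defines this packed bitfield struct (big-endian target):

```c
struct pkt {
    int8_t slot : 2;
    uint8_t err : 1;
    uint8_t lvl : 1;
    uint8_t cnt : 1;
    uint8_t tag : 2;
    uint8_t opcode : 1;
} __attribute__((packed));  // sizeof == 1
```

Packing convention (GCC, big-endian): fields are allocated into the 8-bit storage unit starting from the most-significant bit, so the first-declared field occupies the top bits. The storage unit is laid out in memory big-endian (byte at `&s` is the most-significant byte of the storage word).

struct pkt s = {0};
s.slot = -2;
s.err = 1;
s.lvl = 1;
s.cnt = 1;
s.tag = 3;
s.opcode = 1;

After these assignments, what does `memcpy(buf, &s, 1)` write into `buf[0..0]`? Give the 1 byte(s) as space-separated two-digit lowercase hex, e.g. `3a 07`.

bf

[6+:2] slot=-2 & 0x3 = 0x2; word=0x80
[5+:1] err=1 & 0x1 = 0x1; word=0xa0
[4+:1] lvl=1 & 0x1 = 0x1; word=0xb0
[3+:1] cnt=1 & 0x1 = 0x1; word=0xb8
[1+:2] tag=3 & 0x3 = 0x3; word=0xbe
[0+:1] opcode=1 & 0x1 = 0x1; word=0xbf
word = 0xbf → big-endian bytes:
  [0]=0xbf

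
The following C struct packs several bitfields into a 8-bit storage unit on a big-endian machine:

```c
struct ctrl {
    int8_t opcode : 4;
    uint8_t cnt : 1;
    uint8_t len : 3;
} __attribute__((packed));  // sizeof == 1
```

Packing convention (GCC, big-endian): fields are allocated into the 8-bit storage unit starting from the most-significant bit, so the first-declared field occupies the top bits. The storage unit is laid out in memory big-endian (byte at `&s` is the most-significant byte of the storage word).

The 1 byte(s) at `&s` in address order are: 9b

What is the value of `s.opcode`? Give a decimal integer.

[0]=0x9b (big-endian) → word 0x9b
opcode [4+:4] = (word>>4) & 0xf = 9  ←
cnt [3+:1] = (word>>3) & 0x1 = 1
len [0+:3] = (word>>0) & 0x7 = 3
opcode signed 4b, MSB=1: 9 - 16 = -7

-7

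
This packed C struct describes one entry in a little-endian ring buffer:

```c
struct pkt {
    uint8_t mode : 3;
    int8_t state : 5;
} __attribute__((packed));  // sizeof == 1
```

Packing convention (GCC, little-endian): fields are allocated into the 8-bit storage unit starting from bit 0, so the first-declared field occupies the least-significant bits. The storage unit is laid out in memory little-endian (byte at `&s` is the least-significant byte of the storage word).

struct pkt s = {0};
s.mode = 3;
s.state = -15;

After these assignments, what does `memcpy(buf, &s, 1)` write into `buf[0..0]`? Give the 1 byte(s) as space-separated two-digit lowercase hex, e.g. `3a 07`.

mode (3b) val=3 bits=0x3 at bit 0: 0x03
state (5b) val=-15 bits=0x11 at bit 3: 0x8b
word = 0x8b → little-endian bytes:
  [0]=0x8b

8b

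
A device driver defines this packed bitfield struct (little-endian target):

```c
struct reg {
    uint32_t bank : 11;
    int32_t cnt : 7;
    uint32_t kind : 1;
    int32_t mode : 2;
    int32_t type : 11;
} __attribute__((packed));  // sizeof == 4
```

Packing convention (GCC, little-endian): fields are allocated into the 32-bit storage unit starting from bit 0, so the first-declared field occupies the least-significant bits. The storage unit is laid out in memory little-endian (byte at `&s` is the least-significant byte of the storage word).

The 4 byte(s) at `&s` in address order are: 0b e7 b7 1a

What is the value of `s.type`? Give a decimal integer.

213

[0]=0x0b [1]=0xe7 [2]=0xb7 [3]=0x1a (little-endian) → word 0x1ab7e70b
bank:11 @ bit 0 → (0x1ab7e70b>>0)&0x7ff = 0x70b
cnt:7 @ bit 11 → (0x1ab7e70b>>11)&0x7f = 0x7c
kind:1 @ bit 18 → (0x1ab7e70b>>18)&0x1 = 0x1
mode:2 @ bit 19 → (0x1ab7e70b>>19)&0x3 = 0x2
type:11 @ bit 21 → (0x1ab7e70b>>21)&0x7ff = 0xd5  ←
type signed 11b, MSB=0: value = 213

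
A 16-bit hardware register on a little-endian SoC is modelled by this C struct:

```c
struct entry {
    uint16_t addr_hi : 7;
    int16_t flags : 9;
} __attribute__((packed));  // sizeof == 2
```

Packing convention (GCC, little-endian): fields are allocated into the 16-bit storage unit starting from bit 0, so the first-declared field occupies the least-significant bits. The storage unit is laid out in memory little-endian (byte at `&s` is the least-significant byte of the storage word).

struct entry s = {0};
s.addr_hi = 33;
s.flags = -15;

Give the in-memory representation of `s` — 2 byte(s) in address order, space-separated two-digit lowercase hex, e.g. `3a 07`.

a1 f8

addr_hi:7 = 33 → 0x21 << 0 → word 0x0021
flags:9 = -15 → 0x1f1 << 7 → word 0xf8a1
word = 0xf8a1 → little-endian bytes:
  [0]=0xa1  [1]=0xf8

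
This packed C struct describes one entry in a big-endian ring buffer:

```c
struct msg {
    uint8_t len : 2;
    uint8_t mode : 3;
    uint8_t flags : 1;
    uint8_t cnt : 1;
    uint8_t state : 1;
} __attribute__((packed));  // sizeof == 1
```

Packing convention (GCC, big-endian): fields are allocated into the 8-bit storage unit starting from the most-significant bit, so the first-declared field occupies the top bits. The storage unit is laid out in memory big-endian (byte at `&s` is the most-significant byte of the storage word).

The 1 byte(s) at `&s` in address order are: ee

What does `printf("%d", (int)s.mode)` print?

5

[0]=0xee (big-endian) → word 0xee
len:2 @ bit 6 → (0xee>>6)&0x3 = 0x3
mode:3 @ bit 3 → (0xee>>3)&0x7 = 0x5  ←
flags:1 @ bit 2 → (0xee>>2)&0x1 = 0x1
cnt:1 @ bit 1 → (0xee>>1)&0x1 = 0x1
state:1 @ bit 0 → (0xee>>0)&0x1 = 0x0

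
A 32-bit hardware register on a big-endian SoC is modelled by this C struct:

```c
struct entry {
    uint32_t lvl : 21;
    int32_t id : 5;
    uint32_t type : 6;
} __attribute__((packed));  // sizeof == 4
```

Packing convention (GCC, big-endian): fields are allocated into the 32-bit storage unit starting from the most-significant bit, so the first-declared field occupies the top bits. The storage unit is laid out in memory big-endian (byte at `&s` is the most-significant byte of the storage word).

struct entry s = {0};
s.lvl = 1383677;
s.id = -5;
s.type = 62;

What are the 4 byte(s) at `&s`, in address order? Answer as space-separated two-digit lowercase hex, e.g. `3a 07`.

a8 e7 ee fe

lvl:21 = 1383677 → 0x151cfd << 11 → word 0xa8e7e800
id:5 = -5 → 0x1b << 6 → word 0xa8e7eec0
type:6 = 62 → 0x3e << 0 → word 0xa8e7eefe
word = 0xa8e7eefe → big-endian bytes:
  [0]=0xa8  [1]=0xe7  [2]=0xee  [3]=0xfe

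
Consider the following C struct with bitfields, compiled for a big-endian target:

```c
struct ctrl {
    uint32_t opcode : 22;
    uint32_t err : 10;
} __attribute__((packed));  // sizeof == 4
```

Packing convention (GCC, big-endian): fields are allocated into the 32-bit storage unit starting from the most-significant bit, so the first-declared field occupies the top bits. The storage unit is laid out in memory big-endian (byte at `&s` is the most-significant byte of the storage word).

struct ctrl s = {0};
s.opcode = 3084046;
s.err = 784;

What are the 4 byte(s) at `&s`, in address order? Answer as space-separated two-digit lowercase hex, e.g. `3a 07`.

[10+:22] opcode=3084046 & 0x3fffff = 0x2f0f0e; word=0xbc3c3800
[0+:10] err=784 & 0x3ff = 0x310; word=0xbc3c3b10
word = 0xbc3c3b10 → big-endian bytes:
  [0]=0xbc  [1]=0x3c  [2]=0x3b  [3]=0x10

bc 3c 3b 10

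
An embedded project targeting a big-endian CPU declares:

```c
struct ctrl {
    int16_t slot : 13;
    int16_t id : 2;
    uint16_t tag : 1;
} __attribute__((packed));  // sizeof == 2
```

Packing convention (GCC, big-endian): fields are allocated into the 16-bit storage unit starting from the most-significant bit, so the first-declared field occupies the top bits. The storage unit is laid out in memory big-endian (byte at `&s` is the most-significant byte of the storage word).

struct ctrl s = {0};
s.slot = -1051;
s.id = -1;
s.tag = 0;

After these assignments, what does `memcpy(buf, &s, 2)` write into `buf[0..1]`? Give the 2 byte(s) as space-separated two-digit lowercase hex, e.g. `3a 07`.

df 2e

slot:13 = -1051 → 0x1be5 << 3 → word 0xdf28
id:2 = -1 → 0x3 << 1 → word 0xdf2e
tag:1 = 0 → 0x0 << 0 → word 0xdf2e
word = 0xdf2e → big-endian bytes:
  [0]=0xdf  [1]=0x2e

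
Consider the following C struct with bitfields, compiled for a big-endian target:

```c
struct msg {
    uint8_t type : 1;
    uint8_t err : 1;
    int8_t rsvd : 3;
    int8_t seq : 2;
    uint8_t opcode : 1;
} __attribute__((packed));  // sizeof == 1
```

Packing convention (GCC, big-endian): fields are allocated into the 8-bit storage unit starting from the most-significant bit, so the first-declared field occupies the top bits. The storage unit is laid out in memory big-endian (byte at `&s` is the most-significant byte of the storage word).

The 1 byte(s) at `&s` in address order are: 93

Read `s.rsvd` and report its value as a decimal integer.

2

[0]=0x93 (big-endian) → word 0x93
type:1 @ bit 7 → (0x93>>7)&0x1 = 0x1
err:1 @ bit 6 → (0x93>>6)&0x1 = 0x0
rsvd:3 @ bit 3 → (0x93>>3)&0x7 = 0x2  ←
seq:2 @ bit 1 → (0x93>>1)&0x3 = 0x1
opcode:1 @ bit 0 → (0x93>>0)&0x1 = 0x1
rsvd signed 3b, MSB=0: value = 2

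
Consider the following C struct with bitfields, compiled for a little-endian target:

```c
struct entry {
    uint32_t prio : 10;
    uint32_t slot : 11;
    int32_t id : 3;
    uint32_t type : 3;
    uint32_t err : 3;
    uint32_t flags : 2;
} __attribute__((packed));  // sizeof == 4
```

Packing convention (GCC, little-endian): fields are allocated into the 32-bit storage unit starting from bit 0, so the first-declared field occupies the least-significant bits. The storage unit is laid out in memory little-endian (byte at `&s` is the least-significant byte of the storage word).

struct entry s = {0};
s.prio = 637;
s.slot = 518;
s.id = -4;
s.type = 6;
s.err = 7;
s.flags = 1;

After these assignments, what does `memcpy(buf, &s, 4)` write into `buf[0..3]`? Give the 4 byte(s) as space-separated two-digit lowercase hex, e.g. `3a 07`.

7d 1a 88 7e

[0+:10] prio=637 & 0x3ff = 0x27d; word=0x0000027d
[10+:11] slot=518 & 0x7ff = 0x206; word=0x00081a7d
[21+:3] id=-4 & 0x7 = 0x4; word=0x00881a7d
[24+:3] type=6 & 0x7 = 0x6; word=0x06881a7d
[27+:3] err=7 & 0x7 = 0x7; word=0x3e881a7d
[30+:2] flags=1 & 0x3 = 0x1; word=0x7e881a7d
word = 0x7e881a7d → little-endian bytes:
  [0]=0x7d  [1]=0x1a  [2]=0x88  [3]=0x7e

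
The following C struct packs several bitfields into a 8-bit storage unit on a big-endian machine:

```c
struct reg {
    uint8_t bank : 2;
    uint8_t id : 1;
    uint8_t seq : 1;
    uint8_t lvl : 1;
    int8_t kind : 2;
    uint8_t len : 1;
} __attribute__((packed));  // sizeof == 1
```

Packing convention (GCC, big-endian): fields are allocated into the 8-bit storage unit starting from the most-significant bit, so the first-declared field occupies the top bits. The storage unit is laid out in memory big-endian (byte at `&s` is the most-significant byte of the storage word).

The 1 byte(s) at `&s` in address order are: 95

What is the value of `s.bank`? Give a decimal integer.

2

[0]=0x95 (big-endian) → word 0x95
bank:2 @ bit 6 → (0x95>>6)&0x3 = 0x2  ←
id:1 @ bit 5 → (0x95>>5)&0x1 = 0x0
seq:1 @ bit 4 → (0x95>>4)&0x1 = 0x1
lvl:1 @ bit 3 → (0x95>>3)&0x1 = 0x0
kind:2 @ bit 1 → (0x95>>1)&0x3 = 0x2
len:1 @ bit 0 → (0x95>>0)&0x1 = 0x1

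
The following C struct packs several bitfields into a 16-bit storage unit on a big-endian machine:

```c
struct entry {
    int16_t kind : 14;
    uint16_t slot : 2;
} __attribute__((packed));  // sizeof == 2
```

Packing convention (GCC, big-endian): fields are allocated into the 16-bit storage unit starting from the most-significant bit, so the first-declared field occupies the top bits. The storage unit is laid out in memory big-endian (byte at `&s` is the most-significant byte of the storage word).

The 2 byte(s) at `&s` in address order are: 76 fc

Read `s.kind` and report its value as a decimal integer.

7615

[0]=0x76 [1]=0xfc (big-endian) → word 0x76fc
kind:14 @ bit 2 → (0x76fc>>2)&0x3fff = 0x1dbf  ←
slot:2 @ bit 0 → (0x76fc>>0)&0x3 = 0x0
kind signed 14b, MSB=0: value = 7615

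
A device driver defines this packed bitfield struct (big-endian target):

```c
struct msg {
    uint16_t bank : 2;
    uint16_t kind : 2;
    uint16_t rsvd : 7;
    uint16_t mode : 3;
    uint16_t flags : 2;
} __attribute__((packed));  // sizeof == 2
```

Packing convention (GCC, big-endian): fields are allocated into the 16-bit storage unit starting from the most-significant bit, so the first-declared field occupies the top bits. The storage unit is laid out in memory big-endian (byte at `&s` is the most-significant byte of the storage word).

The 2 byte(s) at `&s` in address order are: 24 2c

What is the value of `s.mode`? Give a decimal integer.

3

[0]=0x24 [1]=0x2c (big-endian) → word 0x242c
bank [14+:2] = (word>>14) & 0x3 = 0
kind [12+:2] = (word>>12) & 0x3 = 2
rsvd [5+:7] = (word>>5) & 0x7f = 33
mode [2+:3] = (word>>2) & 0x7 = 3  ←
flags [0+:2] = (word>>0) & 0x3 = 0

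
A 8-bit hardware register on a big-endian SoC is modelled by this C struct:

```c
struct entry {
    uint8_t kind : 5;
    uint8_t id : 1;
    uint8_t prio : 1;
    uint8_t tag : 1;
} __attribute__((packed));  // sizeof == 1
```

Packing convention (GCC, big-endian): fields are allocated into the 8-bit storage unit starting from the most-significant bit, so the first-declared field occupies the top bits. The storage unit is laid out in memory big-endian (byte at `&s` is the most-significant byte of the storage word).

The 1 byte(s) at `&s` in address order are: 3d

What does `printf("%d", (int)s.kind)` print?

7

[0]=0x3d (big-endian) → word 0x3d
kind:5 @ bit 3 → (0x3d>>3)&0x1f = 0x7  ←
id:1 @ bit 2 → (0x3d>>2)&0x1 = 0x1
prio:1 @ bit 1 → (0x3d>>1)&0x1 = 0x0
tag:1 @ bit 0 → (0x3d>>0)&0x1 = 0x1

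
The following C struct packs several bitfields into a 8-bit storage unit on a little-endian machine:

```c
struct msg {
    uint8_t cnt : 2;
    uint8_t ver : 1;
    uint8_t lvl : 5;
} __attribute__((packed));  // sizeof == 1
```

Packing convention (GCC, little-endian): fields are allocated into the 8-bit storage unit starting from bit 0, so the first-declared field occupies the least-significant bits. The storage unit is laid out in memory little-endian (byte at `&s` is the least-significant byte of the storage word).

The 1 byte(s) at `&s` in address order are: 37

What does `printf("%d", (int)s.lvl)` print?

[0]=0x37 (little-endian) → word 0x37
cnt:2 @ bit 0 → (0x37>>0)&0x3 = 0x3
ver:1 @ bit 2 → (0x37>>2)&0x1 = 0x1
lvl:5 @ bit 3 → (0x37>>3)&0x1f = 0x6  ←

6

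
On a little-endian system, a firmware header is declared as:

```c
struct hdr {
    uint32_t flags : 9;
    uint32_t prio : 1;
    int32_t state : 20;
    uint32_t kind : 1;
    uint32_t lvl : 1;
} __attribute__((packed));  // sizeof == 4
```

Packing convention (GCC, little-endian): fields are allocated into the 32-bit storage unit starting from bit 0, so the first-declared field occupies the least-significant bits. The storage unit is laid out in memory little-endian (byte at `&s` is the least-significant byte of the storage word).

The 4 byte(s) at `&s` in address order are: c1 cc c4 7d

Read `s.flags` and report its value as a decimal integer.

193

[0]=0xc1 [1]=0xcc [2]=0xc4 [3]=0x7d (little-endian) → word 0x7dc4ccc1
flags [0+:9] = (word>>0) & 0x1ff = 193  ←
prio [9+:1] = (word>>9) & 0x1 = 0
state [10+:20] = (word>>10) & 0xfffff = 1012019
kind [30+:1] = (word>>30) & 0x1 = 1
lvl [31+:1] = (word>>31) & 0x1 = 0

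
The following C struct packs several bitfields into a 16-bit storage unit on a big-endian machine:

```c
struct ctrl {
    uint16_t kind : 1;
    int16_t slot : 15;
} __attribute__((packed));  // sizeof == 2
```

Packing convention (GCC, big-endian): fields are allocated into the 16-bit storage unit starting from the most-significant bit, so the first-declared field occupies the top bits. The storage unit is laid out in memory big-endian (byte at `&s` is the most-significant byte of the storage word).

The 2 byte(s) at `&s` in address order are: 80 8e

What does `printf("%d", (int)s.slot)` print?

142

[0]=0x80 [1]=0x8e (big-endian) → word 0x808e
kind:1 @ bit 15 → (0x808e>>15)&0x1 = 0x1
slot:15 @ bit 0 → (0x808e>>0)&0x7fff = 0x8e  ←
slot signed 15b, MSB=0: value = 142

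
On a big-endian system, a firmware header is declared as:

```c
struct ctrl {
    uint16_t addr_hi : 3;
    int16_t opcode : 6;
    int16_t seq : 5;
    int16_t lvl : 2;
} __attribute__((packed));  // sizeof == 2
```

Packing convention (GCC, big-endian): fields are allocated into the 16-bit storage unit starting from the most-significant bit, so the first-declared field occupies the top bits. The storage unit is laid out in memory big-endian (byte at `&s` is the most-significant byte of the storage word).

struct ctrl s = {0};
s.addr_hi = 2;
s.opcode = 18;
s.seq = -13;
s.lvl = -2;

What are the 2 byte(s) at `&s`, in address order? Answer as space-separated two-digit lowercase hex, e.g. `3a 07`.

addr_hi:3 = 2 → 0x2 << 13 → word 0x4000
opcode:6 = 18 → 0x12 << 7 → word 0x4900
seq:5 = -13 → 0x13 << 2 → word 0x494c
lvl:2 = -2 → 0x2 << 0 → word 0x494e
word = 0x494e → big-endian bytes:
  [0]=0x49  [1]=0x4e

49 4e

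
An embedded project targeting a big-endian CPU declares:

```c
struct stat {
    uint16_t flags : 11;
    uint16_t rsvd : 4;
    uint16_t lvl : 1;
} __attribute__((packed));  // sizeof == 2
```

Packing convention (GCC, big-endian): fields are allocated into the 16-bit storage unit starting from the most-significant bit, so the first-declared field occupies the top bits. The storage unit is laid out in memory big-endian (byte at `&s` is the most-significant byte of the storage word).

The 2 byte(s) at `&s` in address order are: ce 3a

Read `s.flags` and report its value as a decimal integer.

1649

[0]=0xce [1]=0x3a (big-endian) → word 0xce3a
flags:11 @ bit 5 → (0xce3a>>5)&0x7ff = 0x671  ←
rsvd:4 @ bit 1 → (0xce3a>>1)&0xf = 0xd
lvl:1 @ bit 0 → (0xce3a>>0)&0x1 = 0x0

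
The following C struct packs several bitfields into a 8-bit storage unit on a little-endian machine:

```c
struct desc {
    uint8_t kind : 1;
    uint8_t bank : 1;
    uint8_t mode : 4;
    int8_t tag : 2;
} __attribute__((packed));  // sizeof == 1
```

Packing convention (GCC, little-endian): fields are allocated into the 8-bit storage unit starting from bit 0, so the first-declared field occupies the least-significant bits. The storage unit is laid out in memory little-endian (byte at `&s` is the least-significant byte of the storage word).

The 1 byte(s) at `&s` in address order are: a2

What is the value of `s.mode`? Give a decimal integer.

[0]=0xa2 (little-endian) → word 0xa2
kind [0+:1] = (word>>0) & 0x1 = 0
bank [1+:1] = (word>>1) & 0x1 = 1
mode [2+:4] = (word>>2) & 0xf = 8  ←
tag [6+:2] = (word>>6) & 0x3 = 2

8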